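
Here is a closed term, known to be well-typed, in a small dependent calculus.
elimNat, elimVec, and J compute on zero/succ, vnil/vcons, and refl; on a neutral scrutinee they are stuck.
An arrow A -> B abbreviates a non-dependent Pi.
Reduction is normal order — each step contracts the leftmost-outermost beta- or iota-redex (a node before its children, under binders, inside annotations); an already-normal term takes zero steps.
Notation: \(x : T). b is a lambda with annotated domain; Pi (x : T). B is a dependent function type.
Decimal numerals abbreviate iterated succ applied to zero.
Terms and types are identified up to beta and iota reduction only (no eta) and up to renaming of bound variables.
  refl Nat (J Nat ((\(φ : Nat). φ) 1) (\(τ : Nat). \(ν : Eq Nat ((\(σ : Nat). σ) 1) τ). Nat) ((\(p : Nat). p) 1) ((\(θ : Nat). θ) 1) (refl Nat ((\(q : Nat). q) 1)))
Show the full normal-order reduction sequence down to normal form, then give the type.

normal-order reduction:
  refl Nat (J Nat ((\(φ : Nat). φ) 1) (\(τ : Nat). \(ν : Eq Nat ((\(σ : Nat). σ) 1) τ). Nat) ((\(p : Nat). p) 1) ((\(θ : Nat). θ) 1) (refl Nat ((\(q : Nat). q) 1)))
  ~> refl Nat ((\(φ : Nat). φ) 1)
  ~> refl Nat 1
the term's type:
  Eq Nat 1 1


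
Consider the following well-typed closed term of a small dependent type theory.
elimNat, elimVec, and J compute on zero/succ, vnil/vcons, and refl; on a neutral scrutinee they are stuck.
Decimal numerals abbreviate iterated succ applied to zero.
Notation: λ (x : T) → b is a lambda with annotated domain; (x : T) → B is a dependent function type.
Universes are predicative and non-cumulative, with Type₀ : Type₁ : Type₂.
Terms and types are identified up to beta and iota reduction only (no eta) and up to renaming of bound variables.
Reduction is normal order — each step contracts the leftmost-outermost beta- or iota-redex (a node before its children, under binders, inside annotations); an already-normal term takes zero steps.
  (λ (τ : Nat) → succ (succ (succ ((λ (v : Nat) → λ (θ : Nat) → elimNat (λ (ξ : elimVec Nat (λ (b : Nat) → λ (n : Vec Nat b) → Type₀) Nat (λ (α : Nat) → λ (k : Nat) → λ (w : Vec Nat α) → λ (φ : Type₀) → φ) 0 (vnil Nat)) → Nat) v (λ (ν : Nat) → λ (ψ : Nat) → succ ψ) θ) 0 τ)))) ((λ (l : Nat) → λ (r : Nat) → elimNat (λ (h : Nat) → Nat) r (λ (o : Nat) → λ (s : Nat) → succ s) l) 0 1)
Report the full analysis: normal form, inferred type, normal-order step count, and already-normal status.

resulting normal form:
  4
type:
  Nat
reduction steps (normal order): 11
term was already normal: no
first contracted redex: a beta-redex


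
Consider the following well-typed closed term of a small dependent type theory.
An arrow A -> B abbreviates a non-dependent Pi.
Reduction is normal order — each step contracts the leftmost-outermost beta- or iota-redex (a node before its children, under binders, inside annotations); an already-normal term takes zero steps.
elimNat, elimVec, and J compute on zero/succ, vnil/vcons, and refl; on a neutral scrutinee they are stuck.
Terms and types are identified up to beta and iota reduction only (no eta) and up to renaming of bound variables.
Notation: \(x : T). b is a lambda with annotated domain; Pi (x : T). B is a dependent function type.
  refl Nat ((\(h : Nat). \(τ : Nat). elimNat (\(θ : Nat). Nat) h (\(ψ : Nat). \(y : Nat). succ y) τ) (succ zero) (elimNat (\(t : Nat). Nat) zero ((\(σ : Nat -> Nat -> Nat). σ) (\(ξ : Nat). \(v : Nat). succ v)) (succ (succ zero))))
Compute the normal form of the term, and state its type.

resulting normal form:
  refl Nat (succ (succ (succ zero)))
type:
  Eq Nat (succ (succ (succ zero))) (succ (succ (succ zero)))


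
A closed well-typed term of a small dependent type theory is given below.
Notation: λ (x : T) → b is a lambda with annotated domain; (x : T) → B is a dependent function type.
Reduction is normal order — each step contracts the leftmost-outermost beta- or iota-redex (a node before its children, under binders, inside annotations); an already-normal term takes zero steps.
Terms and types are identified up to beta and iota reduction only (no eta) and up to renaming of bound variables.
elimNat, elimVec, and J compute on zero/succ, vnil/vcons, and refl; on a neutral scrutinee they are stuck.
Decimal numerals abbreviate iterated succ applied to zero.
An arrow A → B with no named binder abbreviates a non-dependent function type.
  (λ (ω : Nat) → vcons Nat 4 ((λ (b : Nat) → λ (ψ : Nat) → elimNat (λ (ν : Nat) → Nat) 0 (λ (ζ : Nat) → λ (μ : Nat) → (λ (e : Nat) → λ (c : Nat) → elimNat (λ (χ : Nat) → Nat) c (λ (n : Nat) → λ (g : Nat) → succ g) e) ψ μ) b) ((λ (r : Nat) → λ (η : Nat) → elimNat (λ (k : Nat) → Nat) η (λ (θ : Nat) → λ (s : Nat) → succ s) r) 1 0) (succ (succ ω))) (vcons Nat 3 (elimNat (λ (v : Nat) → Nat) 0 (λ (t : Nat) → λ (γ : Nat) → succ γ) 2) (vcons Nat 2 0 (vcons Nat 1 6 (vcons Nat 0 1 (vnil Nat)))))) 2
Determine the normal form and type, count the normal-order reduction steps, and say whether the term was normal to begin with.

normal form:
  vcons Nat 4 4 (vcons Nat 3 2 (vcons Nat 2 0 (vcons Nat 1 6 (vcons Nat 0 1 (vnil Nat)))))
type:
  Vec Nat 5
steps to reach normal form (normal order): 35
already normal: no
first redex: a beta-redex


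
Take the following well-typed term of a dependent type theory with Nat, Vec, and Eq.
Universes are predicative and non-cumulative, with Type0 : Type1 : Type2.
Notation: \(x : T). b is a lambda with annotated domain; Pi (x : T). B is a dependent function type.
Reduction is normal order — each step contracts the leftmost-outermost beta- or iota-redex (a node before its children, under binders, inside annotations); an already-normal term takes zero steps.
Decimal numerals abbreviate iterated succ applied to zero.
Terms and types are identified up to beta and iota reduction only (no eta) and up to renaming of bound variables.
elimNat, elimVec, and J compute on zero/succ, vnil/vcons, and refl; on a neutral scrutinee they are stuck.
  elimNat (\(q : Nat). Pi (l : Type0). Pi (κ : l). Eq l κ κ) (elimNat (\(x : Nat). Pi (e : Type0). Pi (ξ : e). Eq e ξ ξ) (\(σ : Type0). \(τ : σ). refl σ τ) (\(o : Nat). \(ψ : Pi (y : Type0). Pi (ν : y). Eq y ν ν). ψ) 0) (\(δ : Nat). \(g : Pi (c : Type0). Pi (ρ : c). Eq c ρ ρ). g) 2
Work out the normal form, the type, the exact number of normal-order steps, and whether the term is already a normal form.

reduced normal form:
  \(q : Type0). \(l : q). refl q l
inferred type:
  Pi (q : Type0). Pi (l : q). Eq q l l
reduction steps (normal order): 8
already normal: no
first contracted redex: an elimNat iota-redex


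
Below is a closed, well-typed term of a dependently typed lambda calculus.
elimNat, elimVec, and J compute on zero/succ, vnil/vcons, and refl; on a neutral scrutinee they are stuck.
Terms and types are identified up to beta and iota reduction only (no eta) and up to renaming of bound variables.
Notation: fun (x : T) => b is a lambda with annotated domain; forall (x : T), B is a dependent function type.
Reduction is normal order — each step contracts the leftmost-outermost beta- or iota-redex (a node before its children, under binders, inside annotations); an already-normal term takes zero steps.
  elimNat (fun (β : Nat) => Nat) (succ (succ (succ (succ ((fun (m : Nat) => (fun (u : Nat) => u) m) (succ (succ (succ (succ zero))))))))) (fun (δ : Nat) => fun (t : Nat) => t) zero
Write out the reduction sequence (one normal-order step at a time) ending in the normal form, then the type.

normal-order reduction sequence:
  elimNat (fun (β : Nat) => Nat) (succ (succ (succ (succ ((fun (m : Nat) => (fun (u : Nat) => u) m) (succ (succ (succ (succ zero))))))))) (fun (δ : Nat) => fun (t : Nat) => t) zero
  ~> succ (succ (succ (succ ((fun (β : Nat) => (fun (m : Nat) => m) β) (succ (succ (succ (succ zero))))))))
  ~> succ (succ (succ (succ ((fun (β : Nat) => β) (succ (succ (succ (succ zero))))))))
  ~> succ (succ (succ (succ (succ (succ (succ (succ zero)))))))
the term's type:
  Nat


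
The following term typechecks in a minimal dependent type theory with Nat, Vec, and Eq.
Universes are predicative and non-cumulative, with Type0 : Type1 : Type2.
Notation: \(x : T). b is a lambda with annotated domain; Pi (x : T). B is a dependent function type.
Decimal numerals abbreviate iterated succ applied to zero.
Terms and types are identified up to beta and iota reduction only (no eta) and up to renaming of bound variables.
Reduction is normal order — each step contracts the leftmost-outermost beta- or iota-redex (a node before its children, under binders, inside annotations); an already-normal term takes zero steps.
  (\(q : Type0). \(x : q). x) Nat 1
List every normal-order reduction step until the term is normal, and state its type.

normal-order reduction:
  (\(q : Type0). \(x : q). x) Nat 1
  ~> (\(q : Nat). q) 1
  ~> 1
inferred type:
  Nat


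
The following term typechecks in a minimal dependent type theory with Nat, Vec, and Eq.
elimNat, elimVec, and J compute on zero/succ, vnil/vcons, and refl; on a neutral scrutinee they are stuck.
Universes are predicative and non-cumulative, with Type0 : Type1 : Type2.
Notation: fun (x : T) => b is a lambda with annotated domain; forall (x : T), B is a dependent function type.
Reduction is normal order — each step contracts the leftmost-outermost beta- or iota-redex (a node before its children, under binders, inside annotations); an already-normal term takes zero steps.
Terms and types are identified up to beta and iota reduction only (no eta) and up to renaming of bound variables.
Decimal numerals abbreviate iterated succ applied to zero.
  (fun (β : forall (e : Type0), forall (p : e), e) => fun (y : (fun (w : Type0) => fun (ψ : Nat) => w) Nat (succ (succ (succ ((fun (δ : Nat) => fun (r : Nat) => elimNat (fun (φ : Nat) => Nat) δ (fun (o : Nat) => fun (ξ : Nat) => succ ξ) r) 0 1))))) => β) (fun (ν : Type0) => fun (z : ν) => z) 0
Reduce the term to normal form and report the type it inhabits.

resulting normal form:
  fun (β : Type0) => fun (e : β) => e
the term's type:
  forall (β : Type0), forall (e : β), β
observation: reduction starts at a beta-redex, and 2 normal-order steps reach the normal form.


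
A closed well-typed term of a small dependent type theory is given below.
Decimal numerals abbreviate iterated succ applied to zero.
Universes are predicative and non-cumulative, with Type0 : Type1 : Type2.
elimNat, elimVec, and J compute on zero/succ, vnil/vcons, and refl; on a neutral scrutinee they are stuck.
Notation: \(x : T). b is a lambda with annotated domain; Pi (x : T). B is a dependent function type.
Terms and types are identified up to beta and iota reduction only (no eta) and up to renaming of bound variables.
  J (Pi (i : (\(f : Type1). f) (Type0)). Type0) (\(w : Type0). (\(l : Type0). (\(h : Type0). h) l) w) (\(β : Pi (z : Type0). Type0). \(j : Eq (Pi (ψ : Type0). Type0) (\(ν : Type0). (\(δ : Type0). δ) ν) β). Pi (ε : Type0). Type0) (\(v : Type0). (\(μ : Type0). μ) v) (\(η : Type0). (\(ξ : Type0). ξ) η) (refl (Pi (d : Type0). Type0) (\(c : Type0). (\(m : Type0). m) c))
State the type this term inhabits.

type:
  Pi (i : Type0). Type0


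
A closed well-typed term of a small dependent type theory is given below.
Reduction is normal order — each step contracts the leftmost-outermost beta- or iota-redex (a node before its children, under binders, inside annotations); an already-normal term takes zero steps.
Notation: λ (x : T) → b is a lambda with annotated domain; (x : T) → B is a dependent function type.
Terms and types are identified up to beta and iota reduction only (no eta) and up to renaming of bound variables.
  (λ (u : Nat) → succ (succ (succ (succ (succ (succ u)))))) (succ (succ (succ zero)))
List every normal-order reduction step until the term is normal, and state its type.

normal-order reduction:
  (λ (u : Nat) → succ (succ (succ (succ (succ (succ u)))))) (succ (succ (succ zero)))
  ~> succ (succ (succ (succ (succ (succ (succ (succ (succ zero))))))))
inferred type:
  Nat


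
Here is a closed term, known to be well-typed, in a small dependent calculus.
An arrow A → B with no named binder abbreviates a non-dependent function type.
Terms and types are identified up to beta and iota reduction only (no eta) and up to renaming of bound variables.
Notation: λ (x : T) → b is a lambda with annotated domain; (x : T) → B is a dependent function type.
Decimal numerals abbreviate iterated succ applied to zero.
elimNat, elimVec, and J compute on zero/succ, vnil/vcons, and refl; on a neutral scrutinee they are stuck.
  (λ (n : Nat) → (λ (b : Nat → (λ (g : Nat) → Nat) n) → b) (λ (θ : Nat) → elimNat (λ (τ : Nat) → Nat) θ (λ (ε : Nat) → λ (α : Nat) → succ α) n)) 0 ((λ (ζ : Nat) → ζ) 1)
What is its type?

type:
  Nat


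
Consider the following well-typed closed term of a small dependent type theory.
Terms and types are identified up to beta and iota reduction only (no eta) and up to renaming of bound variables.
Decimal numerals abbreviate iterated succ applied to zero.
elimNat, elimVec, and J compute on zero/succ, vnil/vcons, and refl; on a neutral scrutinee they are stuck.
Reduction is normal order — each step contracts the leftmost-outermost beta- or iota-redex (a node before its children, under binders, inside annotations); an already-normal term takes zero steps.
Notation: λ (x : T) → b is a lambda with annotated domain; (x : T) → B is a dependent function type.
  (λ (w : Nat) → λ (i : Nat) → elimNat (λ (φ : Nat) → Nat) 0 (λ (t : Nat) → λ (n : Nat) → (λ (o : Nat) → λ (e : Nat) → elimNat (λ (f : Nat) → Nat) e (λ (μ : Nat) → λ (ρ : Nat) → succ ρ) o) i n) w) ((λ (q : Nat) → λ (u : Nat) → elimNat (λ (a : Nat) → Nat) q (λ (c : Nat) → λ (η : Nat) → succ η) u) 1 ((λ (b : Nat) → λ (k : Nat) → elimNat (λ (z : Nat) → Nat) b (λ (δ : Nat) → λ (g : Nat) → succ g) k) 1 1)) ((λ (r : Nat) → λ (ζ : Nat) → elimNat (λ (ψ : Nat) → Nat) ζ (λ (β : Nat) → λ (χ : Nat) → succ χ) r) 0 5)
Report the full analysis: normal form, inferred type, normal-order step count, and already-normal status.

resulting normal form:
  15
the term's type:
  Nat
normal-order step count: 48
term was already normal: no
first redex: a beta-redex


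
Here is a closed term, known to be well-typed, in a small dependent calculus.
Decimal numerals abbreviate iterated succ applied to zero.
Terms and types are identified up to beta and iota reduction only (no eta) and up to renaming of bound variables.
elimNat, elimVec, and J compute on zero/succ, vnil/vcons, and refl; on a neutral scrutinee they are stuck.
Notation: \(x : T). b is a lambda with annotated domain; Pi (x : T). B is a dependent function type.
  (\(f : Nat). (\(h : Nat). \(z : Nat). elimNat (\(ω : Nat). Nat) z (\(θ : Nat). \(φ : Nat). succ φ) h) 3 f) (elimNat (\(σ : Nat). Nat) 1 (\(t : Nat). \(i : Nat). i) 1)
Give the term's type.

the term's type:
  Nat


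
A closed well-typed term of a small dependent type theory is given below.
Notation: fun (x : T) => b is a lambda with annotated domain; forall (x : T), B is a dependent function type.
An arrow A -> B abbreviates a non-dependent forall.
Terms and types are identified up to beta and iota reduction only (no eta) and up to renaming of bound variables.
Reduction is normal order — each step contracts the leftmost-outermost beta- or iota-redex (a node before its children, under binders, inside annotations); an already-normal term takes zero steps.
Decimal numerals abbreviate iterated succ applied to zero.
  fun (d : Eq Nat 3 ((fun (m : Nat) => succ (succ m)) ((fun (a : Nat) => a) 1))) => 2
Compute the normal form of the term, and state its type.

resulting normal form:
  fun (d : Eq Nat 3 3) => 2
the term's type:
  Eq Nat 3 3 -> Nat
observation: 2 normal-order steps separate the term from its normal form.


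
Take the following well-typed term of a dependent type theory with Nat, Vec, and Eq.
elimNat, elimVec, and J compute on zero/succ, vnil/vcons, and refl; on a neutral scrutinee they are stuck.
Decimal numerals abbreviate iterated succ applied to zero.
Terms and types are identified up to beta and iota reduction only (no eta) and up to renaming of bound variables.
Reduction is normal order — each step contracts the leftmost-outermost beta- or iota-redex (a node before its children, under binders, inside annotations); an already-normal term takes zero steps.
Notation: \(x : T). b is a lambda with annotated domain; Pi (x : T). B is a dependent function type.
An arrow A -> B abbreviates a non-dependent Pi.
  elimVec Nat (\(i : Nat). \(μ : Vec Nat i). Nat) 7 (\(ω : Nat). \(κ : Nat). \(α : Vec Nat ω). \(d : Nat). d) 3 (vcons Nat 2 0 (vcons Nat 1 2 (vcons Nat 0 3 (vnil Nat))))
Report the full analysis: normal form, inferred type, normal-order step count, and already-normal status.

normal form:
  7
inferred type:
  Nat
steps to reach normal form (normal order): 16
started in normal form: no
first contracted redex: an elimVec iota-redex


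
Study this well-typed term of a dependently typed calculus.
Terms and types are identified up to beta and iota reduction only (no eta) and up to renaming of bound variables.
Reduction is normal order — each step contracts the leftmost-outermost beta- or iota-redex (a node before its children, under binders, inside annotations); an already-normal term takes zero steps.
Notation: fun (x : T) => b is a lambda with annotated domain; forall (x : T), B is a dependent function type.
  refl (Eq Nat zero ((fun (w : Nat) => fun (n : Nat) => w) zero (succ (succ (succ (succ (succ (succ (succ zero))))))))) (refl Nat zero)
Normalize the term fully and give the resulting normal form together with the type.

normal form:
  refl (Eq Nat zero zero) (refl Nat zero)
the term's type:
  Eq (Eq Nat zero zero) (refl Nat zero) (refl Nat zero)


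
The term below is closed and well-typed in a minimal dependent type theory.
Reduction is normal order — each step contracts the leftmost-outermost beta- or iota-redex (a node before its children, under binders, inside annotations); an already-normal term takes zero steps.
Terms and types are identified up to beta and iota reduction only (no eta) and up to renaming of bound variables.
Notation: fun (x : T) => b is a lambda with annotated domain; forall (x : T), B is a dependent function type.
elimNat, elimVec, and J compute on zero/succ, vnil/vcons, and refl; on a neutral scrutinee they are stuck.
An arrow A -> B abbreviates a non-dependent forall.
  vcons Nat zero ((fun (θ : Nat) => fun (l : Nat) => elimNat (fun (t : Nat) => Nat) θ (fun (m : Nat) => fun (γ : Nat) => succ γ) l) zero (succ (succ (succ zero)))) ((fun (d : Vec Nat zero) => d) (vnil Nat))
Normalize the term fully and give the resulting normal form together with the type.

resulting normal form:
  vcons Nat zero (succ (succ (succ zero))) (vnil Nat)
the term's type:
  Vec Nat (succ zero)


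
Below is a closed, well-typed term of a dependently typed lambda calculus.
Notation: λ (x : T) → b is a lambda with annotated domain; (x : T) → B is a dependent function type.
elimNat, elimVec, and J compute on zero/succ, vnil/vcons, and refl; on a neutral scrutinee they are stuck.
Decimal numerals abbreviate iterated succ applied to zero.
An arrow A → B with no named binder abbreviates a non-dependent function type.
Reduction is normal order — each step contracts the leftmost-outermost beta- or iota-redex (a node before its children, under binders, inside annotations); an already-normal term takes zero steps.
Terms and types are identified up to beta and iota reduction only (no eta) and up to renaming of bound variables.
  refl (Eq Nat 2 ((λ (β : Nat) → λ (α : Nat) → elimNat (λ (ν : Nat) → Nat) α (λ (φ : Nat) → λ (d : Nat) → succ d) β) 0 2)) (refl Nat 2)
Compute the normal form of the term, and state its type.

normal form:
  refl (Eq Nat 2 2) (refl Nat 2)
inferred type:
  Eq (Eq Nat 2 2) (refl Nat 2) (refl Nat 2)


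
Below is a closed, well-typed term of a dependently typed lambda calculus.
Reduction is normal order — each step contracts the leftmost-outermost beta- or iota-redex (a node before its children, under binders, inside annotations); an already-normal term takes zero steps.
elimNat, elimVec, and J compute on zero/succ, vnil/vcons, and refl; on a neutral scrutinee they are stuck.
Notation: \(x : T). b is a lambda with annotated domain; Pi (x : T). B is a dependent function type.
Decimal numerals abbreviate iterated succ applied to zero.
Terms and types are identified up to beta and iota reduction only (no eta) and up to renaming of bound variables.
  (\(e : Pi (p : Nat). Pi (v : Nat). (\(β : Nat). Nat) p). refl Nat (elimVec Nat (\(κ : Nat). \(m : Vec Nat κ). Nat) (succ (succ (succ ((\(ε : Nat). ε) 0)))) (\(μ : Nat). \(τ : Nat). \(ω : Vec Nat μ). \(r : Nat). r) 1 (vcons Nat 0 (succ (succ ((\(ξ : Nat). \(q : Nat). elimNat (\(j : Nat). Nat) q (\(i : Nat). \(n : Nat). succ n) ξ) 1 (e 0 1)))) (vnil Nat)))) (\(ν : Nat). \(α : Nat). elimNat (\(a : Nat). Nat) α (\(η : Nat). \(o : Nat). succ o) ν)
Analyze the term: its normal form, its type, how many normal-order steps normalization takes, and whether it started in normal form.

resulting normal form:
  refl Nat 3
inferred type:
  Eq Nat 3 3
steps to reach normal form (normal order): 8
already normal: no
first redex: a beta-redex


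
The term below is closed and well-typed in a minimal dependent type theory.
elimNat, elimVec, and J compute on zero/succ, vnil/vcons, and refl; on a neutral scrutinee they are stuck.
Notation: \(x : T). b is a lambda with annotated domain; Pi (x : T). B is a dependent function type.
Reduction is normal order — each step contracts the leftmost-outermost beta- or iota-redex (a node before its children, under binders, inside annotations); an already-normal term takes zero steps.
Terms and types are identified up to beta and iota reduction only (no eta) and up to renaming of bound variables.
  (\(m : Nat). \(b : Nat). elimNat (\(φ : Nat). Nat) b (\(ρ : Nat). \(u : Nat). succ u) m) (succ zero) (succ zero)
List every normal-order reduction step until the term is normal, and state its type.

reduction (normal order):
  (\(m : Nat). \(b : Nat). elimNat (\(φ : Nat). Nat) b (\(ρ : Nat). \(u : Nat). succ u) m) (succ zero) (succ zero)
  ~> (\(m : Nat). elimNat (\(b : Nat). Nat) m (\(φ : Nat). \(ρ : Nat). succ ρ) (succ zero)) (succ zero)
  ~> elimNat (\(m : Nat). Nat) (succ zero) (\(b : Nat). \(φ : Nat). succ φ) (succ zero)
  ~> (\(m : Nat). \(b : Nat). succ b) zero (elimNat (\(φ : Nat). Nat) (succ zero) (\(ρ : Nat). \(u : Nat). succ u) zero)
  ~> (\(m : Nat). succ m) (elimNat (\(b : Nat). Nat) (succ zero) (\(φ : Nat). \(ρ : Nat). succ ρ) zero)
  ~> succ (elimNat (\(m : Nat). Nat) (succ zero) (\(b : Nat). \(φ : Nat). succ φ) zero)
  ~> succ (succ zero)
the term's type:
  Nat


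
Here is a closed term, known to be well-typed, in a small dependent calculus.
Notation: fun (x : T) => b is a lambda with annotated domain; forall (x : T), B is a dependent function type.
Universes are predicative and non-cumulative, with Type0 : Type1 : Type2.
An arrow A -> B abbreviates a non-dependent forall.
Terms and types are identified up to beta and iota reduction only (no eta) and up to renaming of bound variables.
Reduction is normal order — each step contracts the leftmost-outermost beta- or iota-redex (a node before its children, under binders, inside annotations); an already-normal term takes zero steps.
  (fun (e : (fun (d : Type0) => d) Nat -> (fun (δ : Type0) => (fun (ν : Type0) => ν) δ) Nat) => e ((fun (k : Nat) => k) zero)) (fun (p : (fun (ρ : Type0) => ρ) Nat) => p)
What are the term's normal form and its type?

normal form:
  zero
inferred type:
  Nat


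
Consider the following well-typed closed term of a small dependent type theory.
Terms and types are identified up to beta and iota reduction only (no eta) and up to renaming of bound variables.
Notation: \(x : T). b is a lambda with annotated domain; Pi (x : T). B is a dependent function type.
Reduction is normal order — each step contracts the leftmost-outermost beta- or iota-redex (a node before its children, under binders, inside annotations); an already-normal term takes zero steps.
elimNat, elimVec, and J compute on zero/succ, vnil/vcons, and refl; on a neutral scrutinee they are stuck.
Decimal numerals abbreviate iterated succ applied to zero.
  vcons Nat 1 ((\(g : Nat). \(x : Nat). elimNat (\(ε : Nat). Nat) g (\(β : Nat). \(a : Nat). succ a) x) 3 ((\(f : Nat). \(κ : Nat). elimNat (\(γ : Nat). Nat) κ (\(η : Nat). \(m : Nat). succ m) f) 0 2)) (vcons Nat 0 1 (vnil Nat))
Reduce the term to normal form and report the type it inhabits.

normal form:
  vcons Nat 1 5 (vcons Nat 0 1 (vnil Nat))
inferred type:
  Vec Nat 2
observation: reduction starts at a beta-redex, and 12 normal-order steps reach the normal form.


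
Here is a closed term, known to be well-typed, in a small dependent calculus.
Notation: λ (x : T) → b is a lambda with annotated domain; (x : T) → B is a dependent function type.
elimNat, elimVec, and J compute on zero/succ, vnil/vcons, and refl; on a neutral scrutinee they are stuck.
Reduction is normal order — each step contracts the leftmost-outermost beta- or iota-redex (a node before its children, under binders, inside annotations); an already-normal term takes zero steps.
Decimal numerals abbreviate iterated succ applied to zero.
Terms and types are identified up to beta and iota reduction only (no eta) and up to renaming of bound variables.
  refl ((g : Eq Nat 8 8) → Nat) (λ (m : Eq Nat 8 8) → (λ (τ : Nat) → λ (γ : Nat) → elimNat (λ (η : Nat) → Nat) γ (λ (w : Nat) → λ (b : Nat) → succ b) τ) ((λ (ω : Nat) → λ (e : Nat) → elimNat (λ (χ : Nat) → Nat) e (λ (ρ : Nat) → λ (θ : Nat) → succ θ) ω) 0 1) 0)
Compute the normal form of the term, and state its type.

resulting normal form:
  refl ((g : Eq Nat 8 8) → Nat) (λ (m : Eq Nat 8 8) → 1)
inferred type:
  Eq ((g : Eq Nat 8 8) → Nat) (λ (m : Eq Nat 8 8) → 1) (λ (τ : Eq Nat 8 8) → 1)


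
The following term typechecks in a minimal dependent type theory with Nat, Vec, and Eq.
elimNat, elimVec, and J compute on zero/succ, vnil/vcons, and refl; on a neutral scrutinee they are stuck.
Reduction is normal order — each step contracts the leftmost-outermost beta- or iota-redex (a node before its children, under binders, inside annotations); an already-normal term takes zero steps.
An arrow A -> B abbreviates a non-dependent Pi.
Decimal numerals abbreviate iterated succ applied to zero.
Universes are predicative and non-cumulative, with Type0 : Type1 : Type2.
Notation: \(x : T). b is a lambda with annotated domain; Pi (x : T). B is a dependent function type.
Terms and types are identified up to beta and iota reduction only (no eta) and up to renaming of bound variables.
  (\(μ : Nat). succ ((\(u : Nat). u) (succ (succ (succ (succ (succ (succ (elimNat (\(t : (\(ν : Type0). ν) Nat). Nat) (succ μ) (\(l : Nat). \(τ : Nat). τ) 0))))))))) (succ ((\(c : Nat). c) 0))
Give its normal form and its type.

normal form:
  9
type:
  Nat


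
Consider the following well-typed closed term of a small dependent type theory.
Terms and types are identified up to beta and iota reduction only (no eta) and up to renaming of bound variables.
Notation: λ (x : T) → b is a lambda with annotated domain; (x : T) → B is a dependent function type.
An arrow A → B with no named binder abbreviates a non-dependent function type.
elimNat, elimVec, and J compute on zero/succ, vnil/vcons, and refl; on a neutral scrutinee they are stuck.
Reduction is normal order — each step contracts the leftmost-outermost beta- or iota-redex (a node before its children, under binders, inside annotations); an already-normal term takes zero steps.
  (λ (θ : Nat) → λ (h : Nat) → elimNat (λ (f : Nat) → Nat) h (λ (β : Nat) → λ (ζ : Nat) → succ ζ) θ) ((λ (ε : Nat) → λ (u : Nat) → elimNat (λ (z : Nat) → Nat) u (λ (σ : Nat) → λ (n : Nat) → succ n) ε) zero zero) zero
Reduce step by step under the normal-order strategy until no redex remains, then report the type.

reduction (normal order):
  (λ (θ : Nat) → λ (h : Nat) → elimNat (λ (f : Nat) → Nat) h (λ (β : Nat) → λ (ζ : Nat) → succ ζ) θ) ((λ (ε : Nat) → λ (u : Nat) → elimNat (λ (z : Nat) → Nat) u (λ (σ : Nat) → λ (n : Nat) → succ n) ε) zero zero) zero
  ~> (λ (θ : Nat) → elimNat (λ (h : Nat) → Nat) θ (λ (f : Nat) → λ (β : Nat) → succ β) ((λ (ζ : Nat) → λ (ε : Nat) → elimNat (λ (u : Nat) → Nat) ε (λ (z : Nat) → λ (σ : Nat) → succ σ) ζ) zero zero)) zero
  ~> elimNat (λ (θ : Nat) → Nat) zero (λ (h : Nat) → λ (f : Nat) → succ f) ((λ (β : Nat) → λ (ζ : Nat) → elimNat (λ (ε : Nat) → Nat) ζ (λ (u : Nat) → λ (z : Nat) → succ z) β) zero zero)
  ~> elimNat (λ (θ : Nat) → Nat) zero (λ (h : Nat) → λ (f : Nat) → succ f) ((λ (β : Nat) → elimNat (λ (ζ : Nat) → Nat) β (λ (ε : Nat) → λ (u : Nat) → succ u) zero) zero)
  ~> elimNat (λ (θ : Nat) → Nat) zero (λ (h : Nat) → λ (f : Nat) → succ f) (elimNat (λ (β : Nat) → Nat) zero (λ (ζ : Nat) → λ (ε : Nat) → succ ε) zero)
  ~> elimNat (λ (θ : Nat) → Nat) zero (λ (h : Nat) → λ (f : Nat) → succ f) zero
  ~> zero
the term's type:
  Nat


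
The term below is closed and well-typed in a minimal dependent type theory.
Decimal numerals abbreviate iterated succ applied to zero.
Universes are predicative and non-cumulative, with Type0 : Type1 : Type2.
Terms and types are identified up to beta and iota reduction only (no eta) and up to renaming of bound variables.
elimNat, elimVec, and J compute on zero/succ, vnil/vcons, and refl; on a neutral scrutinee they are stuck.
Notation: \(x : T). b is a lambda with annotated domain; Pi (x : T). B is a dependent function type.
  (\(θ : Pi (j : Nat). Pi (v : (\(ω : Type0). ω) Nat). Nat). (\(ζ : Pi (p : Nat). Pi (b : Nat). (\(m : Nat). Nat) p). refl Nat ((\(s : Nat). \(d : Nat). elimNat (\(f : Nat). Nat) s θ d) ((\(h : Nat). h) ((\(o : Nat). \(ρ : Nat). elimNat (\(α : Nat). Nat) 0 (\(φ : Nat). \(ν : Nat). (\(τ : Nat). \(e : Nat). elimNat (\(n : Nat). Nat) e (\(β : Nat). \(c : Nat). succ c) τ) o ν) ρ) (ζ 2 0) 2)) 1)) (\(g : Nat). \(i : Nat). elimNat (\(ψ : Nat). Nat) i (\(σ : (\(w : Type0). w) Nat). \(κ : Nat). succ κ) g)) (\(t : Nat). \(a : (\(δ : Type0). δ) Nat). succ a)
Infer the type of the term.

type:
  Eq Nat 5 5


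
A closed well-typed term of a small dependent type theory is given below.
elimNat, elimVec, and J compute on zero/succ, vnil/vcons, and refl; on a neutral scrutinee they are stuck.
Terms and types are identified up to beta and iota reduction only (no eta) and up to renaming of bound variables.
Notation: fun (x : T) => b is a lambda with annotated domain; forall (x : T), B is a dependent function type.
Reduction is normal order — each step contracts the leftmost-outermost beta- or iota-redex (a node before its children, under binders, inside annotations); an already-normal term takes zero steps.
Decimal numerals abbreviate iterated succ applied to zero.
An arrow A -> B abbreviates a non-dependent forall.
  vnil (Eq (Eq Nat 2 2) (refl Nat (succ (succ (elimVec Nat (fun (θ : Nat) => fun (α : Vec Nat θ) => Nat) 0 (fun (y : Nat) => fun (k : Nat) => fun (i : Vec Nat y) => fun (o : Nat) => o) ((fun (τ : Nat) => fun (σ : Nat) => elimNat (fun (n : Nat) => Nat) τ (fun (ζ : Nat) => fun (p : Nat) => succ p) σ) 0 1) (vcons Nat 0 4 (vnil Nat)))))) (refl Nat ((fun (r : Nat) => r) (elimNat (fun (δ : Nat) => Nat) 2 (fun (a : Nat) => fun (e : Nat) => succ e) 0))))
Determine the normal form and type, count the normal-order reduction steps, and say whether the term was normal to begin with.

normal form:
  vnil (Eq (Eq Nat 2 2) (refl Nat 2) (refl Nat 2))
the term's type:
  Vec (Eq (Eq Nat 2 2) (refl Nat 2) (refl Nat 2)) 0
steps to reach normal form (normal order): 8
term was already normal: no
first redex: an elimVec iota-redex


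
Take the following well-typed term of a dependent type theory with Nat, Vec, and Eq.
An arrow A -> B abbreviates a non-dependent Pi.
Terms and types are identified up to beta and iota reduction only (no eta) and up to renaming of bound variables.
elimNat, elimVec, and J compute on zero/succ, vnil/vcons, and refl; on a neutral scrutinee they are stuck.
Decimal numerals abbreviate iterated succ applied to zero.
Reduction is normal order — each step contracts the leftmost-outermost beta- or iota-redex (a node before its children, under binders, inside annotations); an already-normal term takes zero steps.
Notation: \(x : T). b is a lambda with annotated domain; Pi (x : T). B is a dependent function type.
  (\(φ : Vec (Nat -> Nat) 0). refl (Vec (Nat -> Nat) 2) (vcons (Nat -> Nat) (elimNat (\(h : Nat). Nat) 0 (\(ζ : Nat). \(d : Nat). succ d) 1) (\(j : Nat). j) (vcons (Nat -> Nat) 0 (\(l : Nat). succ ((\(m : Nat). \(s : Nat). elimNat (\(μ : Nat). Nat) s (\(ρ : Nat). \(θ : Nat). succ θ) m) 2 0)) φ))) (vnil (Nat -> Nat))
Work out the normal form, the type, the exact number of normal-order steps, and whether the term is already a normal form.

reduced normal form:
  refl (Vec (Nat -> Nat) 2) (vcons (Nat -> Nat) 1 (\(φ : Nat). φ) (vcons (Nat -> Nat) 0 (\(h : Nat). 3) (vnil (Nat -> Nat))))
type:
  Eq (Vec (Nat -> Nat) 2) (vcons (Nat -> Nat) 1 (\(φ : Nat). φ) (vcons (Nat -> Nat) 0 (\(h : Nat). 3) (vnil (Nat -> Nat)))) (vcons (Nat -> Nat) 1 (\(ζ : Nat). ζ) (vcons (Nat -> Nat) 0 (\(d : Nat). 3) (vnil (Nat -> Nat))))
reduction steps (normal order): 14
already normal: no
first redex: a beta-redex


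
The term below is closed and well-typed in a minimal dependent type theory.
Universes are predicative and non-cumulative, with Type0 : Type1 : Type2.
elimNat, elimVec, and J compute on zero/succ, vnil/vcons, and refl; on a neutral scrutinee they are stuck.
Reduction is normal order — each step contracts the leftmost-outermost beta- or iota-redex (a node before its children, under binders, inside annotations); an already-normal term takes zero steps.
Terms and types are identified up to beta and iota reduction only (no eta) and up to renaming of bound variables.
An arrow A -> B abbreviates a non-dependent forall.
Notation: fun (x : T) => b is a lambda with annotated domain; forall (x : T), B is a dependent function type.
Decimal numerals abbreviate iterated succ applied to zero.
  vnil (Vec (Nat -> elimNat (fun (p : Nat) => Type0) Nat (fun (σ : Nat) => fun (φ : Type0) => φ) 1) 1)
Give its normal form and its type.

normal form:
  vnil (Vec (Nat -> Nat) 1)
the term's type:
  Vec (Vec (Nat -> Nat) 1) 0
observation: reduction starts at an elimNat iota-redex, and 4 normal-order steps reach the normal form.


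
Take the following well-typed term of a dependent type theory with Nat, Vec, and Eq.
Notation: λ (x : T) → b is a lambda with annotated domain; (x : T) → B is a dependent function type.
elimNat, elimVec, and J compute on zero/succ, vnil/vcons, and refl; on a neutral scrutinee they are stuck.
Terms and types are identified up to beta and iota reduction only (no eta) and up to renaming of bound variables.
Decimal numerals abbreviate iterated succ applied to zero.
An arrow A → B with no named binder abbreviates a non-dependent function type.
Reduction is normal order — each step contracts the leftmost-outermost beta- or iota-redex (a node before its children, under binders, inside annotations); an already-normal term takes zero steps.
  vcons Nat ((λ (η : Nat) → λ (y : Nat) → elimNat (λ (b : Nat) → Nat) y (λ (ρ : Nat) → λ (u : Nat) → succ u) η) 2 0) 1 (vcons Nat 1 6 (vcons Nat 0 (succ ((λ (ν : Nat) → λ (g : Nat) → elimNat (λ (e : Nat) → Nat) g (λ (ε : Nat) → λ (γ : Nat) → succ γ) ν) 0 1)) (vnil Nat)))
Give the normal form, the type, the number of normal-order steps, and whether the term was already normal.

reduced normal form:
  vcons Nat 2 1 (vcons Nat 1 6 (vcons Nat 0 2 (vnil Nat)))
inferred type:
  Vec Nat 3
normal-order step count: 12
already normal: no
first contracted redex: a beta-redex


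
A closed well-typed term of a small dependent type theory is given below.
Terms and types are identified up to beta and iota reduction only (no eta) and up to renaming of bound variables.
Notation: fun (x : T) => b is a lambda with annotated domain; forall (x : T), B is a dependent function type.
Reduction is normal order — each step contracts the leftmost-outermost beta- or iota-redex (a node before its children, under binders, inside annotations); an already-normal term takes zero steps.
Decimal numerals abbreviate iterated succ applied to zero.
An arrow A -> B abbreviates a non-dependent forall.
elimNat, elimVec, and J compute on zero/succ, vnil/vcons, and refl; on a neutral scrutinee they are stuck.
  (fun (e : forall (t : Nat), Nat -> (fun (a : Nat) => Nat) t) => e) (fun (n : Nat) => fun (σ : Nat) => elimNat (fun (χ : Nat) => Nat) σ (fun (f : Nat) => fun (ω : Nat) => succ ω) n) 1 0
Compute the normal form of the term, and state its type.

reduced normal form:
  1
type:
  Nat


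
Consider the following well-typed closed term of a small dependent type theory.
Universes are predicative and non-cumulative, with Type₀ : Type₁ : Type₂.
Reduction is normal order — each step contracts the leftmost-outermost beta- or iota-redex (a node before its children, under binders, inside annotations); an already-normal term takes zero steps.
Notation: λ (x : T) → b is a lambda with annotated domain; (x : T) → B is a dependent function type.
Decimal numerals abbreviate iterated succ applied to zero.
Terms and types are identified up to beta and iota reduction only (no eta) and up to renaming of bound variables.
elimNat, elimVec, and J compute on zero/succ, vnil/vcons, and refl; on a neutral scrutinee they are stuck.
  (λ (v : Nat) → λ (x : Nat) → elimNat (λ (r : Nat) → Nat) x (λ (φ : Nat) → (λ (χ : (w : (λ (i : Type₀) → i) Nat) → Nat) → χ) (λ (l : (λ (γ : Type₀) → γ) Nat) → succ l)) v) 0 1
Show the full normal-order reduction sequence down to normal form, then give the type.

normal-order reduction sequence:
  (λ (v : Nat) → λ (x : Nat) → elimNat (λ (r : Nat) → Nat) x (λ (φ : Nat) → (λ (χ : (w : (λ (i : Type₀) → i) Nat) → Nat) → χ) (λ (l : (λ (γ : Type₀) → γ) Nat) → succ l)) v) 0 1
  ~> (λ (v : Nat) → elimNat (λ (x : Nat) → Nat) v (λ (r : Nat) → (λ (φ : (χ : (λ (w : Type₀) → w) Nat) → Nat) → φ) (λ (i : (λ (l : Type₀) → l) Nat) → succ i)) 0) 1
  ~> elimNat (λ (v : Nat) → Nat) 1 (λ (x : Nat) → (λ (r : (φ : (λ (χ : Type₀) → χ) Nat) → Nat) → r) (λ (w : (λ (i : Type₀) → i) Nat) → succ w)) 0
  ~> 1
type:
  Nat


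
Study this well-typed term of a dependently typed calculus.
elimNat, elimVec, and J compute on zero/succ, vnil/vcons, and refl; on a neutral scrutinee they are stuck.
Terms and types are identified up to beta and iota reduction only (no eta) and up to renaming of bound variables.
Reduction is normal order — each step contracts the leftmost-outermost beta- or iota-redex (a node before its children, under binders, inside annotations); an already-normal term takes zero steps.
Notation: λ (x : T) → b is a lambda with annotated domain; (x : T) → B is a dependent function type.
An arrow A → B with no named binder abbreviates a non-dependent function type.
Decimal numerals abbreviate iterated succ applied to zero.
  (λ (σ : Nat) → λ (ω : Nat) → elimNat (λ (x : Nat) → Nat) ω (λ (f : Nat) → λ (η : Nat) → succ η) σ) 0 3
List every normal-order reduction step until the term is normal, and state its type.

reduction (normal order):
  (λ (σ : Nat) → λ (ω : Nat) → elimNat (λ (x : Nat) → Nat) ω (λ (f : Nat) → λ (η : Nat) → succ η) σ) 0 3
  ~> (λ (σ : Nat) → elimNat (λ (ω : Nat) → Nat) σ (λ (x : Nat) → λ (f : Nat) → succ f) 0) 3
  ~> elimNat (λ (σ : Nat) → Nat) 3 (λ (ω : Nat) → λ (x : Nat) → succ x) 0
  ~> 3
the term's type:
  Nat
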